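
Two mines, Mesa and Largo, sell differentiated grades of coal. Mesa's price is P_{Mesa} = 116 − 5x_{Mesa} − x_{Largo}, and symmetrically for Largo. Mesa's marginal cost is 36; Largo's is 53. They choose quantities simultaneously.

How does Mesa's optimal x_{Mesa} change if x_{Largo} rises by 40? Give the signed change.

Mine Mesa's profit: π = x_{Mesa}(116 − 5x_{Mesa} − x_{Largo}) − 36x_{Mesa}.
∂π/∂x_{Mesa} = 80 − 10x_{Mesa} − x_{Largo} = 0 ⇒ x_{Mesa} = 8 − 0.1x_{Largo}.
The reaction-function slope is −0.1, so a 40-unit rise in x_{Largo} moves x_{Mesa} by −0.1 × 40 = −4. Mesa's best response falls — the actions are strategic substitutes.

-4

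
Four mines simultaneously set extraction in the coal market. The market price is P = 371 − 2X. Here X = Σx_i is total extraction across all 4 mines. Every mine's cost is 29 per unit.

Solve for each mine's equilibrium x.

34.2

A representative mine's profit is π_i = x_i(371 − 2X) − 29x_i, with X = x_i + Σ_{j≠i} x_j.
First-order condition: 342 − 4x_i − 2Σ_{j≠i} x_j = 0.
In a symmetric equilibrium every mine chooses the same x, so Σ_{j≠i} x_j = 3x. The condition becomes 342 − 10x = 0, giving x = 342/10 = 34.2.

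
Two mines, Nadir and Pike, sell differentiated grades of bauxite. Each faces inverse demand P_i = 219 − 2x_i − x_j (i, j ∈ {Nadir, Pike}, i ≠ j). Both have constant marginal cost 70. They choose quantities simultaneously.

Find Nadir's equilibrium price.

Mine Nadir's profit: π = x_{Nadir}(219 − 2x_{Nadir} − x_{Pike}) − 70x_{Nadir}.
∂π/∂x_{Nadir} = 149 − 4x_{Nadir} − x_{Pike} = 0 ⇒ x_{Nadir} = 37.25 − 0.25x_{Pike}.
The game is symmetric, so in equilibrium x_{Pike} = x_{Nadir}: the reaction function gives 1.25x_{Nadir} = 37.25, hence x_{Nadir} = 29.8.
P_{Nadir} = 219 − 2·29.8 − 29.8 = 129.6.

129.6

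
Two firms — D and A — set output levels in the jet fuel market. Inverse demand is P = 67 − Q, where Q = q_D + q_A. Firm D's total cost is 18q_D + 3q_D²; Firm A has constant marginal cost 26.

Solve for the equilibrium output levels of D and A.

3.8, 18.6

Firm D's profit: π = q_D(67 − (q_D + q_A)) − 18q_D − 3q_D².
∂π/∂q_D = 49 − 8q_D − q_A = 0, so q_D = 6.125 − 0.125q_A.
For A: ∂π/∂q_A = 41 − 2q_A − q_D = 0 ⇒ q_A = 20.5 − 0.5q_D.
Solving the two reaction functions simultaneously: (1 − (−0.125)(−0.5))q_D = 6.125 − 0.125·20.5, so 0.9375q_D = 3.5625 and q_D = 3.8.
Then q_A = 20.5 − 0.5·3.8 = 18.6.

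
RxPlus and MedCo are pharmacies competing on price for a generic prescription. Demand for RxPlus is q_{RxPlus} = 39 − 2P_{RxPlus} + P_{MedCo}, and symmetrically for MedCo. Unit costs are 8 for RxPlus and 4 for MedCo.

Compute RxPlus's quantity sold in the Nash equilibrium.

19.6

RxPlus's profit: π = (P_{RxPlus} − 8)(39 − 2P_{RxPlus} + P_{MedCo}).
∂π/∂P_{RxPlus} = 55 − 4P_{RxPlus} + P_{MedCo} = 0 ⇒ P_{RxPlus} = 13.75 + 0.25P_{MedCo}.
Similarly P_{MedCo} = 11.75 + 0.25P_{RxPlus}.
Plugging P_{MedCo} into RxPlus's best response: P_{RxPlus} = 13.75 + 0.25(11.75 + 0.25P_{RxPlus}) ⇒ 0.9375P_{RxPlus} = 16.6875, so P_{RxPlus} = 17.8.
Then P_{MedCo} = 11.75 + 0.25·17.8 = 16.2.
q_{RxPlus} = 39 − 2·17.8 + 16.2 = 19.6.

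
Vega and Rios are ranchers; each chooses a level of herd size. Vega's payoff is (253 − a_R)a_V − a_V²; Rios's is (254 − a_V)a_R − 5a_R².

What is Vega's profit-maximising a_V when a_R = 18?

117.5

Expanding Vega's payoff: 253a_V − a_Ra_V − a_V².
∂π/∂a_V = 253 − a_R − 2a_V = 0, so a_V = 126.5 − 0.5a_R.
At a_R = 18: a_V = 126.5 − 0.5·18 = 117.5.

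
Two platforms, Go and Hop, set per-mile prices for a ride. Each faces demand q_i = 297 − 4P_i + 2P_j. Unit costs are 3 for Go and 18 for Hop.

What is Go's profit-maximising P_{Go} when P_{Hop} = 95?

62.375

Go's profit: π = (P_{Go} − 3)(297 − 4P_{Go} + 2P_{Hop}).
∂π/∂P_{Go} = 309 − 8P_{Go} + 2P_{Hop} = 0 ⇒ P_{Go} = 38.625 + 0.25P_{Hop}.
At P_{Hop} = 95: P_{Go} = 38.625 + 0.25·95 = 62.375.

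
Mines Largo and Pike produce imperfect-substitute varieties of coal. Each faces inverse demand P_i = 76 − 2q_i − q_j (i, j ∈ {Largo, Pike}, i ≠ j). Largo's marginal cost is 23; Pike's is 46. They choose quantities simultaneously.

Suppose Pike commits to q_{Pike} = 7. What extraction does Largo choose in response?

Mine Largo's profit: π = q_{Largo}(76 − 2q_{Largo} − q_{Pike}) − 23q_{Largo}.
∂π/∂q_{Largo} = 53 − 4q_{Largo} − q_{Pike} = 0 ⇒ q_{Largo} = 13.25 − 0.25q_{Pike}.
At q_{Pike} = 7: q_{Largo} = 13.25 − 0.25·7 = 11.5.

11.5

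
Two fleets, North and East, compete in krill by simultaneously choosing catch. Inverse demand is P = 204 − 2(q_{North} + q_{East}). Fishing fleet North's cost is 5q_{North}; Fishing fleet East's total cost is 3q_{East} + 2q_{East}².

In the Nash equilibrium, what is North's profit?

Fishing fleet North's profit: π = q_{North}(204 − 2(q_{North} + q_{East})) − 5q_{North}.
∂π/∂q_{North} = 199 − 4q_{North} − 2q_{East} = 0, so q_{North} = 49.75 − 0.5q_{East}.
For East: ∂π/∂q_{East} = 201 − 8q_{East} − 2q_{North} = 0 ⇒ q_{East} = 25.125 − 0.25q_{North}.
Solving the two reaction functions simultaneously: (1 − (−0.5)(−0.25))q_{North} = 49.75 − 0.5·25.125, so 0.875q_{North} = 37.1875 and q_{North} = 42.5.
Then q_{East} = 25.125 − 0.25·42.5 = 14.5.
Price P = 204 − 2·57 = 90.
North's profit: (90 − 5)·42.5 = 3612.5.

3612.5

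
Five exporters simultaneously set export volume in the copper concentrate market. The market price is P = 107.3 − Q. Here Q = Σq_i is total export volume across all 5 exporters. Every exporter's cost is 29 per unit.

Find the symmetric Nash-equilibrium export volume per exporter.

13.05

A representative exporter's profit is π_i = q_i(107.3 − Q) − 29q_i, with Q = q_i + Σ_{j≠i} q_j.
First-order condition: 78.3 − 2q_i − Σ_{j≠i} q_j = 0.
Imposing symmetry (q_j = q for all j) turns Σ_{j≠i} q_j into 4q, so 78.3 = 6q and q = 13.05.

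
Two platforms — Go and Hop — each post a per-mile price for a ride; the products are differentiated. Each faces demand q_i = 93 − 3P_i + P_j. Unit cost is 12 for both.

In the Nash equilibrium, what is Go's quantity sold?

41.4

Go's profit: π = (P_{Go} − 12)(93 − 3P_{Go} + P_{Hop}).
∂π/∂P_{Go} = 129 − 6P_{Go} + P_{Hop} = 0 ⇒ P_{Go} = 21.5 + (1/6)P_{Hop}.
By symmetry P_{Hop} = P_{Go}; substituting into the reaction function, (5/6)P_{Go} = 21.5 and P_{Go} = 25.8.
q_{Go} = 93 − 3·25.8 + 25.8 = 41.4.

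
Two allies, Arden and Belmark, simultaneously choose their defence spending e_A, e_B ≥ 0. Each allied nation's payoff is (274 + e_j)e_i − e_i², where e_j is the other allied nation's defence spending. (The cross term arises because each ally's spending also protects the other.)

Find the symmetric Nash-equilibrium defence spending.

Arden's payoff is (274 + e_B)e_A − e_A².
∂π/∂e_A = 274 + e_B − 2e_A = 0, so e_A = 137 + 0.5e_B.
By symmetry e_B = e_A; substituting into the reaction function, 0.5e_A = 137 and e_A = 274.

274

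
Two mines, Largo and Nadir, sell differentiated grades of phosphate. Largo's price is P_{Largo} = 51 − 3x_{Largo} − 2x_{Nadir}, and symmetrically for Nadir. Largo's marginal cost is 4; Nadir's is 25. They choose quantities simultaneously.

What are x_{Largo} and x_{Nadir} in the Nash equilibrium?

Mine Largo's profit: π = x_{Largo}(51 − 3x_{Largo} − 2x_{Nadir}) − 4x_{Largo}.
∂π/∂x_{Largo} = 47 − 6x_{Largo} − 2x_{Nadir} = 0 ⇒ x_{Largo} = 47/6 − (1/3)x_{Nadir}.
Similarly x_{Nadir} = 13/3 − (1/3)x_{Largo}.
Plugging x_{Nadir} into Largo's best response: x_{Largo} = 47/6 − (1/3)(13/3 − (1/3)x_{Largo}) ⇒ (8/9)x_{Largo} = 115/18, so x_{Largo} = 7.1875.
Then x_{Nadir} = 13/3 − (1/3)·7.1875 = 1.9375.

7.1875, 1.9375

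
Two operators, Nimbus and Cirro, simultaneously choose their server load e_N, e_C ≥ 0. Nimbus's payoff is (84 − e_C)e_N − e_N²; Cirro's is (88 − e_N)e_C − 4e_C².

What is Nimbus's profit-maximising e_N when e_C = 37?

23.5

Expanding Nimbus's payoff: 84e_N − e_Ce_N − e_N².
∂π/∂e_N = 84 − e_C − 2e_N = 0, so e_N = 42 − 0.5e_C.
At e_C = 37: e_N = 42 − 0.5·37 = 23.5.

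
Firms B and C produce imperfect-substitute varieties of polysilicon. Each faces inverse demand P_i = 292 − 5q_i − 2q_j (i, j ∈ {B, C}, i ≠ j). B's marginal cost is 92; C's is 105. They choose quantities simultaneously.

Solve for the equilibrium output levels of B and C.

Firm B's profit: π = q_B(292 − 5q_B − 2q_C) − 92q_B.
∂π/∂q_B = 200 − 10q_B − 2q_C = 0 ⇒ q_B = 20 − 0.2q_C.
Similarly q_C = 18.7 − 0.2q_B.
Plugging q_C into B's best response: q_B = 20 − 0.2(18.7 − 0.2q_B) ⇒ 0.96q_B = 16.26, so q_B = 16.9375.
Then q_C = 18.7 − 0.2·16.9375 = 15.3125.

16.9375, 15.3125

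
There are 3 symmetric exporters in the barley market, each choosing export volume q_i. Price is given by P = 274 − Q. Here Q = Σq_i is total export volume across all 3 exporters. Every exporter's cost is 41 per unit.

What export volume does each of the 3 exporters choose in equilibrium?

58.25

A representative exporter's profit is π_i = q_i(274 − Q) − 41q_i, with Q = q_i + Σ_{j≠i} q_j.
First-order condition: 233 − 2q_i − Σ_{j≠i} q_j = 0.
Imposing symmetry (q_j = q for all j) turns Σ_{j≠i} q_j into 2q, so 233 = 4q and q = 58.25.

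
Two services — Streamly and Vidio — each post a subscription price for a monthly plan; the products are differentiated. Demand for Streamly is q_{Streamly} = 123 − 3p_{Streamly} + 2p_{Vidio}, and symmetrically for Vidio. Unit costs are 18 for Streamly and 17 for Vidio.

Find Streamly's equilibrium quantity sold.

78.1875

Streamly's profit: π = (p_{Streamly} − 18)(123 − 3p_{Streamly} + 2p_{Vidio}).
∂π/∂p_{Streamly} = 177 − 6p_{Streamly} + 2p_{Vidio} = 0 ⇒ p_{Streamly} = 29.5 + (1/3)p_{Vidio}.
Similarly p_{Vidio} = 29 + (1/3)p_{Streamly}.
Plugging p_{Vidio} into Streamly's best response: p_{Streamly} = 29.5 + (1/3)(29 + (1/3)p_{Streamly}) ⇒ (8/9)p_{Streamly} = 235/6, so p_{Streamly} = 44.0625.
Then p_{Vidio} = 29 + (1/3)·44.0625 = 43.6875.
q_{Streamly} = 123 − 3·44.0625 + 2·43.6875 = 78.1875.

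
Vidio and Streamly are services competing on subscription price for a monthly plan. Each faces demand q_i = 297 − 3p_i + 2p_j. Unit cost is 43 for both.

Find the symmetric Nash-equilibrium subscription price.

106.5

Vidio's profit: π = (p_{Vidio} − 43)(297 − 3p_{Vidio} + 2p_{Streamly}).
∂π/∂p_{Vidio} = 426 − 6p_{Vidio} + 2p_{Streamly} = 0 ⇒ p_{Vidio} = 71 + (1/3)p_{Streamly}.
The game is symmetric, so in equilibrium p_{Streamly} = p_{Vidio}: the reaction function gives (2/3)p_{Vidio} = 71, hence p_{Vidio} = 106.5.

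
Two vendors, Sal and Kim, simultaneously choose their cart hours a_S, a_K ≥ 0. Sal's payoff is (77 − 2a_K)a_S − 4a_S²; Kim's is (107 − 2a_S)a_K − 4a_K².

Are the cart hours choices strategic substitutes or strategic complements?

Expanding Sal's payoff: 77a_S − 2a_Ka_S − 4a_S².
∂π/∂a_S = 77 − 2a_K − 8a_S = 0, so a_S = 9.625 − 0.25a_K.
The best-response slope da_S/da_K = −0.25 < 0: the reaction function is downward-sloping, so the choices are strategic substitutes.

strategic substitutes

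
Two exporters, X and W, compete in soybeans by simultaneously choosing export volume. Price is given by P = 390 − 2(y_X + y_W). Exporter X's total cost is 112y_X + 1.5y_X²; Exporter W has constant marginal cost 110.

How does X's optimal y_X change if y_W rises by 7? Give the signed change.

-2

Exporter X's profit: π = y_X(390 − 2(y_X + y_W)) − 112y_X − 1.5y_X².
∂π/∂y_X = 278 − 7y_X − 2y_W = 0, so y_X = 278/7 − (2/7)y_W.
The reaction-function slope is −2/7, so a 7-unit rise in y_W moves y_X by −2/7 × 7 = −2. X's best response falls — the actions are strategic substitutes.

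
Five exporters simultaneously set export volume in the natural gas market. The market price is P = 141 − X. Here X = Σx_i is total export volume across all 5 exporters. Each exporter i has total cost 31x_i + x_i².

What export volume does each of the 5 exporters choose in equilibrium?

13.75

A representative exporter's profit is π_i = x_i(141 − X) − 31x_i − x_i², with X = x_i + Σ_{j≠i} x_j.
First-order condition: 110 − 4x_i − Σ_{j≠i} x_j = 0.
In a symmetric equilibrium every exporter chooses the same x, so Σ_{j≠i} x_j = 4x. The condition becomes 110 − 8x = 0, giving x = 110/8 = 13.75.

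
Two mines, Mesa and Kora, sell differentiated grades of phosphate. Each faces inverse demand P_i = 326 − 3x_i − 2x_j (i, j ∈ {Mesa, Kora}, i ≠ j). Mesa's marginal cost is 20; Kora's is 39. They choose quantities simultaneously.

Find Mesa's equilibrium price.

138.3125

Mine Mesa's profit: π = x_{Mesa}(326 − 3x_{Mesa} − 2x_{Kora}) − 20x_{Mesa}.
∂π/∂x_{Mesa} = 306 − 6x_{Mesa} − 2x_{Kora} = 0 ⇒ x_{Mesa} = 51 − (1/3)x_{Kora}.
Similarly x_{Kora} = 287/6 − (1/3)x_{Mesa}.
Substituting the second reaction function into the first: x_{Mesa} = 51 − (1/3)(287/6 − (1/3)x_{Mesa}), which gives (8/9)x_{Mesa} = 631/18 ⇒ x_{Mesa} = 39.4375.
Then x_{Kora} = 287/6 − (1/3)·39.4375 = 34.6875.
P_{Mesa} = 326 − 3·39.4375 − 2·34.6875 = 138.3125.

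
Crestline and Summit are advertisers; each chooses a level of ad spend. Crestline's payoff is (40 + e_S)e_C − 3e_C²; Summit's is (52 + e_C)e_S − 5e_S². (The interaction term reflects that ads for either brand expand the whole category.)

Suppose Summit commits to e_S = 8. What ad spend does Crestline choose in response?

Expanding Crestline's payoff: 40e_C + e_Se_C − 3e_C².
∂π/∂e_C = 40 + e_S − 6e_C = 0, so e_C = 20/3 + (1/6)e_S.
At e_S = 8: e_C = 20/3 + (1/6)·8 = 8.

8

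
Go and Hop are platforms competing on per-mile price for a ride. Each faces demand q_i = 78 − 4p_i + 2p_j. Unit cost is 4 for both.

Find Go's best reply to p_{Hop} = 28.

18.75

Go's profit: π = (p_{Go} − 4)(78 − 4p_{Go} + 2p_{Hop}).
∂π/∂p_{Go} = 94 − 8p_{Go} + 2p_{Hop} = 0 ⇒ p_{Go} = 11.75 + 0.25p_{Hop}.
At p_{Hop} = 28: p_{Go} = 11.75 + 0.25·28 = 18.75.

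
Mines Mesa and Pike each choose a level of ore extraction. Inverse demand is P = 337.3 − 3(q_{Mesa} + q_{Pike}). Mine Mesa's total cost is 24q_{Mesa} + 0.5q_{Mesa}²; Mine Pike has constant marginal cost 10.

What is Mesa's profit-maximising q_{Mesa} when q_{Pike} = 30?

31.9

Mine Mesa's profit: π = q_{Mesa}(337.3 − 3(q_{Mesa} + q_{Pike})) − 24q_{Mesa} − 0.5q_{Mesa}².
∂π/∂q_{Mesa} = 313.3 − 7q_{Mesa} − 3q_{Pike} = 0, so q_{Mesa} = 3133/70 − (3/7)q_{Pike}.
At q_{Pike} = 30: q_{Mesa} = 3133/70 − (3/7)·30 = 31.9.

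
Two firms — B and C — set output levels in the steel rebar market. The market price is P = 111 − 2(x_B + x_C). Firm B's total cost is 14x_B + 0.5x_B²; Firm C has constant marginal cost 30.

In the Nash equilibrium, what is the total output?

27.3125

Firm B's profit: π = x_B(111 − 2(x_B + x_C)) − 14x_B − 0.5x_B².
∂π/∂x_B = 97 − 5x_B − 2x_C = 0, so x_B = 19.4 − 0.4x_C.
For C: ∂π/∂x_C = 81 − 4x_C − 2x_B = 0 ⇒ x_C = 20.25 − 0.5x_B.
Plugging x_C into B's best response: x_B = 19.4 − 0.4(20.25 − 0.5x_B) ⇒ 0.8x_B = 11.3, so x_B = 14.125.
Then x_C = 20.25 − 0.5·14.125 = 13.1875.
Total output: 14.125 + 13.1875 = 27.3125.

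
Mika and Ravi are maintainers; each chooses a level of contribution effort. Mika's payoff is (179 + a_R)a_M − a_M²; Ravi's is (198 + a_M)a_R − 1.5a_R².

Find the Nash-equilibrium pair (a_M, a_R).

Expanding Mika's payoff: 179a_M + a_Ra_M − a_M².
∂π/∂a_M = 179 + a_R − 2a_M = 0, so a_M = 89.5 + 0.5a_R.
Likewise for Ravi: a_R = 66 + (1/3)a_M.
Solving the two reaction functions simultaneously: (1 − (0.5)(1/3))a_M = 89.5 + 0.5·66, so (5/6)a_M = 122.5 and a_M = 147.
Then a_R = 66 + (1/3)·147 = 115.

147, 115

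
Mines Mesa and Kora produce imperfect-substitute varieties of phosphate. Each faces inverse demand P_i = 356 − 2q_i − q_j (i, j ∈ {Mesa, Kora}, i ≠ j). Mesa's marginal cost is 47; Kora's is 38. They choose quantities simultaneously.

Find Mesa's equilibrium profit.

7490.88

Mine Mesa's profit: π = q_{Mesa}(356 − 2q_{Mesa} − q_{Kora}) − 47q_{Mesa}.
∂π/∂q_{Mesa} = 309 − 4q_{Mesa} − q_{Kora} = 0 ⇒ q_{Mesa} = 77.25 − 0.25q_{Kora}.
Similarly q_{Kora} = 79.5 − 0.25q_{Mesa}.
Substituting the second reaction function into the first: q_{Mesa} = 77.25 − 0.25(79.5 − 0.25q_{Mesa}), which gives 0.9375q_{Mesa} = 57.375 ⇒ q_{Mesa} = 61.2.
Then q_{Kora} = 79.5 − 0.25·61.2 = 64.2.
P_{Mesa} = 356 − 2·61.2 − 64.2 = 169.4.
Profit = (169.4 − 47)·61.2 = 7490.88.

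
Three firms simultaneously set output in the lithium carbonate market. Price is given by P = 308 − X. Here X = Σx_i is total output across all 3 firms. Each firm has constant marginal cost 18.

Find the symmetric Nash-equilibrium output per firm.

A representative firm's profit is π_i = x_i(308 − X) − 18x_i, with X = x_i + Σ_{j≠i} x_j.
First-order condition: 290 − 2x_i − Σ_{j≠i} x_j = 0.
In a symmetric equilibrium every firm chooses the same x, so Σ_{j≠i} x_j = 2x. The condition becomes 290 − 4x = 0, giving x = 290/4 = 72.5.

72.5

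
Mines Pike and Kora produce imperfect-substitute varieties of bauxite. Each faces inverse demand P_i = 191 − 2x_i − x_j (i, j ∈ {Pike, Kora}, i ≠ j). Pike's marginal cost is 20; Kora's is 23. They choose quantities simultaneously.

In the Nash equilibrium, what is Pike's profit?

2366.72

Mine Pike's profit: π = x_{Pike}(191 − 2x_{Pike} − x_{Kora}) − 20x_{Pike}.
∂π/∂x_{Pike} = 171 − 4x_{Pike} − x_{Kora} = 0 ⇒ x_{Pike} = 42.75 − 0.25x_{Kora}.
Similarly x_{Kora} = 42 − 0.25x_{Pike}.
Substituting the second reaction function into the first: x_{Pike} = 42.75 − 0.25(42 − 0.25x_{Pike}), which gives 0.9375x_{Pike} = 32.25 ⇒ x_{Pike} = 34.4.
Then x_{Kora} = 42 − 0.25·34.4 = 33.4.
P_{Pike} = 191 − 2·34.4 − 33.4 = 88.8.
Profit = (88.8 − 20)·34.4 = 2366.72.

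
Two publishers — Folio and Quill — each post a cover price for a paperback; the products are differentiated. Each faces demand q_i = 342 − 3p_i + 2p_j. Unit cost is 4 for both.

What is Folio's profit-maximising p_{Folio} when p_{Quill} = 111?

Folio's profit: π = (p_{Folio} − 4)(342 − 3p_{Folio} + 2p_{Quill}).
∂π/∂p_{Folio} = 354 − 6p_{Folio} + 2p_{Quill} = 0 ⇒ p_{Folio} = 59 + (1/3)p_{Quill}.
At p_{Quill} = 111: p_{Folio} = 59 + (1/3)·111 = 96.

96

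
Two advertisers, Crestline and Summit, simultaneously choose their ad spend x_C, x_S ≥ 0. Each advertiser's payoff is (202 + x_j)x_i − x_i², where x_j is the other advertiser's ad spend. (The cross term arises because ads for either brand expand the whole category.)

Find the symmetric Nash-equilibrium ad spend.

202

Crestline's payoff is (202 + x_S)x_C − x_C².
∂π/∂x_C = 202 + x_S − 2x_C = 0, so x_C = 101 + 0.5x_S.
By symmetry x_S = x_C; substituting into the reaction function, 0.5x_C = 101 and x_C = 202.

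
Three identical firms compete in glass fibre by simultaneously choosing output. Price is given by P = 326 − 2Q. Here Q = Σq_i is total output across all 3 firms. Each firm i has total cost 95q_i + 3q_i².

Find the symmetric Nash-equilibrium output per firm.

A representative firm's profit is π_i = q_i(326 − 2Q) − 95q_i − 3q_i², with Q = q_i + Σ_{j≠i} q_j.
First-order condition: 231 − 10q_i − 2Σ_{j≠i} q_j = 0.
With identical firms, set every q_j = q: then 231 − 10q − 4q = 0, i.e. q = 231/14 = 16.5.

16.5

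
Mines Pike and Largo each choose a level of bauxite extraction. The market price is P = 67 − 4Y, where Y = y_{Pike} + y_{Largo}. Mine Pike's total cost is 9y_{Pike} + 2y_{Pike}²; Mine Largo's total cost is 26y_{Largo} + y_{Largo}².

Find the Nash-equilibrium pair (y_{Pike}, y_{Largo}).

4, 2.5

Mine Pike's profit: π = y_{Pike}(67 − 4(y_{Pike} + y_{Largo})) − 9y_{Pike} − 2y_{Pike}².
∂π/∂y_{Pike} = 58 − 12y_{Pike} − 4y_{Largo} = 0, so y_{Pike} = 29/6 − (1/3)y_{Largo}.
For Largo: ∂π/∂y_{Largo} = 41 − 10y_{Largo} − 4y_{Pike} = 0 ⇒ y_{Largo} = 4.1 − 0.4y_{Pike}.
Substituting the second reaction function into the first: y_{Pike} = 29/6 − (1/3)(4.1 − 0.4y_{Pike}), which gives (13/15)y_{Pike} = 52/15 ⇒ y_{Pike} = 4.
Then y_{Largo} = 4.1 − 0.4·4 = 2.5.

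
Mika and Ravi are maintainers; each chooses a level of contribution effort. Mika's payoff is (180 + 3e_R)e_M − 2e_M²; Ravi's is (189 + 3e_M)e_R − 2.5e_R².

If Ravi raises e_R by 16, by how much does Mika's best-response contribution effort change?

Expanding Mika's payoff: 180e_M + 3e_Re_M − 2e_M².
∂π/∂e_M = 180 + 3e_R − 4e_M = 0, so e_M = 45 + 0.75e_R.
The reaction-function slope is 0.75, so a 16-unit rise in e_R moves e_M by 0.75 × 16 = 12. Mika's best response rises — the actions are strategic complements.

12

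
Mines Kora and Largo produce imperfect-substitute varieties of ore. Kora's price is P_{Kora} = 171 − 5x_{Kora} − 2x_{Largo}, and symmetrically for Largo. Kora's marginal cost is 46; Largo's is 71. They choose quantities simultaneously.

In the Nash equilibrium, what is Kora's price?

100.6875

Mine Kora's profit: π = x_{Kora}(171 − 5x_{Kora} − 2x_{Largo}) − 46x_{Kora}.
∂π/∂x_{Kora} = 125 − 10x_{Kora} − 2x_{Largo} = 0 ⇒ x_{Kora} = 12.5 − 0.2x_{Largo}.
Similarly x_{Largo} = 10 − 0.2x_{Kora}.
Solving the two reaction functions simultaneously: (1 − (−0.2)(−0.2))x_{Kora} = 12.5 − 0.2·10, so 0.96x_{Kora} = 10.5 and x_{Kora} = 10.9375.
Then x_{Largo} = 10 − 0.2·10.9375 = 7.8125.
P_{Kora} = 171 − 5·10.9375 − 2·7.8125 = 100.6875.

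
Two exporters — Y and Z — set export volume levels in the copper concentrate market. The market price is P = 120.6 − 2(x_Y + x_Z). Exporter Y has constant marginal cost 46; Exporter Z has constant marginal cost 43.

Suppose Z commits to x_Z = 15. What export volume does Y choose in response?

Exporter Y's profit: π = x_Y(120.6 − 2(x_Y + x_Z)) − 46x_Y.
∂π/∂x_Y = 74.6 − 4x_Y − 2x_Z = 0, so x_Y = 18.65 − 0.5x_Z.
At x_Z = 15: x_Y = 18.65 − 0.5·15 = 11.15.

11.15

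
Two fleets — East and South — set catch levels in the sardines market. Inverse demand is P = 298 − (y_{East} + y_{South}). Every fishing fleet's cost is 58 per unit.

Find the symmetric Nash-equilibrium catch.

80

Fishing fleet East's profit: π = y_{East}(298 − (y_{East} + y_{South})) − 58y_{East}.
∂π/∂y_{East} = 240 − 2y_{East} − y_{South} = 0, so y_{East} = 120 − 0.5y_{South}.
Setting y_{East} = y_{South} in the reaction function: y_{East} = 120 − 0.5y_{East}, so y_{East} = 120 / 1.5 = 80.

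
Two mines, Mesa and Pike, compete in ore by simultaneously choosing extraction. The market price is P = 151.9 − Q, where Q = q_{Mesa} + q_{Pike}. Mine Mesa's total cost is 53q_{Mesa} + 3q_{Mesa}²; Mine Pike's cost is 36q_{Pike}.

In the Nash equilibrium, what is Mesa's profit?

119.2464

Mine Mesa's profit: π = q_{Mesa}(151.9 − (q_{Mesa} + q_{Pike})) − 53q_{Mesa} − 3q_{Mesa}².
∂π/∂q_{Mesa} = 98.9 − 8q_{Mesa} − q_{Pike} = 0, so q_{Mesa} = 12.3625 − 0.125q_{Pike}.
For Pike: ∂π/∂q_{Pike} = 115.9 − 2q_{Pike} − q_{Mesa} = 0 ⇒ q_{Pike} = 57.95 − 0.5q_{Mesa}.
Substituting the second reaction function into the first: q_{Mesa} = 12.3625 − 0.125(57.95 − 0.5q_{Mesa}), which gives 0.9375q_{Mesa} = 819/160 ⇒ q_{Mesa} = 5.46.
Then q_{Pike} = 57.95 − 0.5·5.46 = 55.22.
Price P = 151.9 − 60.68 = 91.22.
Mesa's profit: (91.22 − 53)·5.46 − 3(5.46)² = 119.2464.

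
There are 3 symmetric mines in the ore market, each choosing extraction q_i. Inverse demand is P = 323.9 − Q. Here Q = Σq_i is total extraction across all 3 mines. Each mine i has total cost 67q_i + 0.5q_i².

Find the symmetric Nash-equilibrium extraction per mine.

A representative mine's profit is π_i = q_i(323.9 − Q) − 67q_i − 0.5q_i², with Q = q_i + Σ_{j≠i} q_j.
First-order condition: 256.9 − 3q_i − Σ_{j≠i} q_j = 0.
Imposing symmetry (q_j = q for all j) turns Σ_{j≠i} q_j into 2q, so 256.9 = 5q and q = 51.38.

51.38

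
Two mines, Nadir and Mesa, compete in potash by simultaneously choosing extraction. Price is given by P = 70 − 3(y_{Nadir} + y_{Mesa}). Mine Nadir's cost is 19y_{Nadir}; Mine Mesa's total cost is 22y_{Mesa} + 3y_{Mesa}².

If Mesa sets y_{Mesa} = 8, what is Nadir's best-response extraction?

4.5

Mine Nadir's profit: π = y_{Nadir}(70 − 3(y_{Nadir} + y_{Mesa})) − 19y_{Nadir}.
∂π/∂y_{Nadir} = 51 − 6y_{Nadir} − 3y_{Mesa} = 0, so y_{Nadir} = 8.5 − 0.5y_{Mesa}.
At y_{Mesa} = 8: y_{Nadir} = 8.5 − 0.5·8 = 4.5.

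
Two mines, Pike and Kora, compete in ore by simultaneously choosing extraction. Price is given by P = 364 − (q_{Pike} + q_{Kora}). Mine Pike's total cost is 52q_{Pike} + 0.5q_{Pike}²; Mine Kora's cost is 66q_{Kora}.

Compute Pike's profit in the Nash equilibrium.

6376.56

Mine Pike's profit: π = q_{Pike}(364 − (q_{Pike} + q_{Kora})) − 52q_{Pike} − 0.5q_{Pike}².
∂π/∂q_{Pike} = 312 − 3q_{Pike} − q_{Kora} = 0, so q_{Pike} = 104 − (1/3)q_{Kora}.
For Kora: ∂π/∂q_{Kora} = 298 − 2q_{Kora} − q_{Pike} = 0 ⇒ q_{Kora} = 149 − 0.5q_{Pike}.
Substituting the second reaction function into the first: q_{Pike} = 104 − (1/3)(149 − 0.5q_{Pike}), which gives (5/6)q_{Pike} = 163/3 ⇒ q_{Pike} = 65.2.
Then q_{Kora} = 149 − 0.5·65.2 = 116.4.
Price P = 364 − 181.6 = 182.4.
Pike's profit: (182.4 − 52)·65.2 − 0.5(65.2)² = 6376.56.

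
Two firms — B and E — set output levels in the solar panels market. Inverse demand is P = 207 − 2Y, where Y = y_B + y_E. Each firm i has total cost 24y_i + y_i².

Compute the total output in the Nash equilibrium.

Firm B's profit: π = y_B(207 − 2(y_B + y_E)) − 24y_B − y_B².
∂π/∂y_B = 183 − 6y_B − 2y_E = 0, so y_B = 30.5 − (1/3)y_E.
The game is symmetric, so in equilibrium y_E = y_B: the reaction function gives (4/3)y_B = 30.5, hence y_B = 22.875.
Total output: 22.875 + 22.875 = 45.75.

45.75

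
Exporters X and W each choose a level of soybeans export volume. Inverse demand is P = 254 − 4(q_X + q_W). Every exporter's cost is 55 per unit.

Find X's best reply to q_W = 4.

22.875

Exporter X's profit: π = q_X(254 − 4(q_X + q_W)) − 55q_X.
∂π/∂q_X = 199 − 8q_X − 4q_W = 0, so q_X = 24.875 − 0.5q_W.
At q_W = 4: q_X = 24.875 − 0.5·4 = 22.875.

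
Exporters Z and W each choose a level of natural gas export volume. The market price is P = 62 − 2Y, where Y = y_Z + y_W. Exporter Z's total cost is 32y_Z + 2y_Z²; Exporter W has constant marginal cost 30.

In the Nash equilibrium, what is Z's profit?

Exporter Z's profit: π = y_Z(62 − 2(y_Z + y_W)) − 32y_Z − 2y_Z².
∂π/∂y_Z = 30 − 8y_Z − 2y_W = 0, so y_Z = 3.75 − 0.25y_W.
For W: ∂π/∂y_W = 32 − 4y_W − 2y_Z = 0 ⇒ y_W = 8 − 0.5y_Z.
Plugging y_W into Z's best response: y_Z = 3.75 − 0.25(8 − 0.5y_Z) ⇒ 0.875y_Z = 1.75, so y_Z = 2.
Then y_W = 8 − 0.5·2 = 7.
Price P = 62 − 2·9 = 44.
Z's profit: (44 − 32)·2 − 2(2)² = 16.

16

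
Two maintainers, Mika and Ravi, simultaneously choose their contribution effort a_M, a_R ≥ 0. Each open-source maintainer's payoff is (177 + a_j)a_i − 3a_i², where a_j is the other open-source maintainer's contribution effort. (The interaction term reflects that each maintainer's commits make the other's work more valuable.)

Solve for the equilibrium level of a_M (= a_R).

35.4

Mika's payoff is (177 + a_R)a_M − 3a_M².
∂π/∂a_M = 177 + a_R − 6a_M = 0, so a_M = 29.5 + (1/6)a_R.
By symmetry a_R = a_M; substituting into the reaction function, (5/6)a_M = 29.5 and a_M = 35.4.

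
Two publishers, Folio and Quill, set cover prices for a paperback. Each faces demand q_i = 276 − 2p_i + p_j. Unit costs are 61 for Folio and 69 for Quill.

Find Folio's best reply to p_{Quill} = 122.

Folio's profit: π = (p_{Folio} − 61)(276 − 2p_{Folio} + p_{Quill}).
∂π/∂p_{Folio} = 398 − 4p_{Folio} + p_{Quill} = 0 ⇒ p_{Folio} = 99.5 + 0.25p_{Quill}.
At p_{Quill} = 122: p_{Folio} = 99.5 + 0.25·122 = 130.

130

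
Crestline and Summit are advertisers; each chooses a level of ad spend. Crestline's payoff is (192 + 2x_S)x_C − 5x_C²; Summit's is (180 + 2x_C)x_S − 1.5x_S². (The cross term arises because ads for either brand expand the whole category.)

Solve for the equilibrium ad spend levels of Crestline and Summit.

36, 84

Expanding Crestline's payoff: 192x_C + 2x_Sx_C − 5x_C².
∂π/∂x_C = 192 + 2x_S − 10x_C = 0, so x_C = 19.2 + 0.2x_S.
Likewise for Summit: x_S = 60 + (2/3)x_C.
Solving the two reaction functions simultaneously: (1 − (0.2)(2/3))x_C = 19.2 + 0.2·60, so (13/15)x_C = 31.2 and x_C = 36.
Then x_S = 60 + (2/3)·36 = 84.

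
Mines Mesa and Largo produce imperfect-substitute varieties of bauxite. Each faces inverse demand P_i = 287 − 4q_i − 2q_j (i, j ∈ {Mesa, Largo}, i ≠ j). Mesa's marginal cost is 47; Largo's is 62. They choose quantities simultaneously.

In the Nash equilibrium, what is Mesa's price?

Mine Mesa's profit: π = q_{Mesa}(287 − 4q_{Mesa} − 2q_{Largo}) − 47q_{Mesa}.
∂π/∂q_{Mesa} = 240 − 8q_{Mesa} − 2q_{Largo} = 0 ⇒ q_{Mesa} = 30 − 0.25q_{Largo}.
Similarly q_{Largo} = 28.125 − 0.25q_{Mesa}.
Substituting the second reaction function into the first: q_{Mesa} = 30 − 0.25(28.125 − 0.25q_{Mesa}), which gives 0.9375q_{Mesa} = 735/32 ⇒ q_{Mesa} = 24.5.
Then q_{Largo} = 28.125 − 0.25·24.5 = 22.
P_{Mesa} = 287 − 4·24.5 − 2·22 = 145.

145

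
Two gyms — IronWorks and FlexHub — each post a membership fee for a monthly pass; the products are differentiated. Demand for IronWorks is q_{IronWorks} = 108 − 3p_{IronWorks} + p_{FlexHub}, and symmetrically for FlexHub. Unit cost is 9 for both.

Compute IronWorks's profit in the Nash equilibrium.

IronWorks's profit: π = (p_{IronWorks} − 9)(108 − 3p_{IronWorks} + p_{FlexHub}).
∂π/∂p_{IronWorks} = 135 − 6p_{IronWorks} + p_{FlexHub} = 0 ⇒ p_{IronWorks} = 22.5 + (1/6)p_{FlexHub}.
Setting p_{IronWorks} = p_{FlexHub} in the reaction function: p_{IronWorks} = 22.5 + (1/6)p_{IronWorks}, so p_{IronWorks} = 22.5 / (5/6) = 27.
q_{IronWorks} = 108 − 3·27 + 27 = 54.
Profit = (27 − 9)·54 = 972.

972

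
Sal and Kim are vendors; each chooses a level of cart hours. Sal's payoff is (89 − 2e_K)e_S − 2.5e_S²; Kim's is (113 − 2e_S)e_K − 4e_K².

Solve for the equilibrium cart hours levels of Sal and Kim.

13.5, 10.75

Expanding Sal's payoff: 89e_S − 2e_Ke_S − 2.5e_S².
∂π/∂e_S = 89 − 2e_K − 5e_S = 0, so e_S = 17.8 − 0.4e_K.
Likewise for Kim: e_K = 14.125 − 0.25e_S.
Substituting the second reaction function into the first: e_S = 17.8 − 0.4(14.125 − 0.25e_S), which gives 0.9e_S = 12.15 ⇒ e_S = 13.5.
Then e_K = 14.125 − 0.25·13.5 = 10.75.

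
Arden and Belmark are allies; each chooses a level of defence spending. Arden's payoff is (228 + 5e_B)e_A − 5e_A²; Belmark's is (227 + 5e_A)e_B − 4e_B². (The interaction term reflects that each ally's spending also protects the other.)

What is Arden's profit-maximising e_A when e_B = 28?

36.8

Expanding Arden's payoff: 228e_A + 5e_Be_A − 5e_A².
∂π/∂e_A = 228 + 5e_B − 10e_A = 0, so e_A = 22.8 + 0.5e_B.
At e_B = 28: e_A = 22.8 + 0.5·28 = 36.8.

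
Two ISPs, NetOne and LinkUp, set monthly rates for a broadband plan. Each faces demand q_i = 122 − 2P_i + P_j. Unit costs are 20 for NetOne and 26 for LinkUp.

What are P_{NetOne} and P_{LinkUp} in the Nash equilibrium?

54.8, 57.2

NetOne's profit: π = (P_{NetOne} − 20)(122 − 2P_{NetOne} + P_{LinkUp}).
∂π/∂P_{NetOne} = 162 − 4P_{NetOne} + P_{LinkUp} = 0 ⇒ P_{NetOne} = 40.5 + 0.25P_{LinkUp}.
Similarly P_{LinkUp} = 43.5 + 0.25P_{NetOne}.
Plugging P_{LinkUp} into NetOne's best response: P_{NetOne} = 40.5 + 0.25(43.5 + 0.25P_{NetOne}) ⇒ 0.9375P_{NetOne} = 51.375, so P_{NetOne} = 54.8.
Then P_{LinkUp} = 43.5 + 0.25·54.8 = 57.2.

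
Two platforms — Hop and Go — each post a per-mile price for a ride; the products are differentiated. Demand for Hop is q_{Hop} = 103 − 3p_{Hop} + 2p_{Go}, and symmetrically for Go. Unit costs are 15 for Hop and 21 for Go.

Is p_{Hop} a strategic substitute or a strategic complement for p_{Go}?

Hop's profit: π = (p_{Hop} − 15)(103 − 3p_{Hop} + 2p_{Go}).
∂π/∂p_{Hop} = 148 − 6p_{Hop} + 2p_{Go} = 0 ⇒ p_{Hop} = 74/3 + (1/3)p_{Go}.
The best-response slope dp_{Hop}/dp_{Go} = 1/3 > 0: the reaction function is upward-sloping, so the choices are strategic complements.

strategic complements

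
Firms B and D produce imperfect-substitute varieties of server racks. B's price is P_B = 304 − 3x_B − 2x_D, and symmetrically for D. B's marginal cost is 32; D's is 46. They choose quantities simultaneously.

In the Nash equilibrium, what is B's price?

136.625

Firm B's profit: π = x_B(304 − 3x_B − 2x_D) − 32x_B.
∂π/∂x_B = 272 − 6x_B − 2x_D = 0 ⇒ x_B = 136/3 − (1/3)x_D.
Similarly x_D = 43 − (1/3)x_B.
Substituting the second reaction function into the first: x_B = 136/3 − (1/3)(43 − (1/3)x_B), which gives (8/9)x_B = 31 ⇒ x_B = 34.875.
Then x_D = 43 − (1/3)·34.875 = 31.375.
P_B = 304 − 3·34.875 − 2·31.375 = 136.625.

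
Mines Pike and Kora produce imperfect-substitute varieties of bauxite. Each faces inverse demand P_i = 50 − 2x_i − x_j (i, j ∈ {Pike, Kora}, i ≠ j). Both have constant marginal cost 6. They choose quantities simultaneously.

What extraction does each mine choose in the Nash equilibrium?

8.8

Mine Pike's profit: π = x_{Pike}(50 − 2x_{Pike} − x_{Kora}) − 6x_{Pike}.
∂π/∂x_{Pike} = 44 − 4x_{Pike} − x_{Kora} = 0 ⇒ x_{Pike} = 11 − 0.25x_{Kora}.
The game is symmetric, so in equilibrium x_{Kora} = x_{Pike}: the reaction function gives 1.25x_{Pike} = 11, hence x_{Pike} = 8.8.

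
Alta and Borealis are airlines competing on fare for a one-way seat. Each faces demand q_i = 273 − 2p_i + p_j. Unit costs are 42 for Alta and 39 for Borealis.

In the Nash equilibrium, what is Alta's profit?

Alta's profit: π = (p_{Alta} − 42)(273 − 2p_{Alta} + p_{Borealis}).
∂π/∂p_{Alta} = 357 − 4p_{Alta} + p_{Borealis} = 0 ⇒ p_{Alta} = 89.25 + 0.25p_{Borealis}.
Similarly p_{Borealis} = 87.75 + 0.25p_{Alta}.
Substituting the second reaction function into the first: p_{Alta} = 89.25 + 0.25(87.75 + 0.25p_{Alta}), which gives 0.9375p_{Alta} = 111.1875 ⇒ p_{Alta} = 118.6.
Then p_{Borealis} = 87.75 + 0.25·118.6 = 117.4.
q_{Alta} = 273 − 2·118.6 + 117.4 = 153.2.
Profit = (118.6 − 42)·153.2 = 11735.12.

11735.12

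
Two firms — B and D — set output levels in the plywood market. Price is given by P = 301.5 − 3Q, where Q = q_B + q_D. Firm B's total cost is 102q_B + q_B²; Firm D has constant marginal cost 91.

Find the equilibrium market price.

174.5

Firm B's profit: π = q_B(301.5 − 3(q_B + q_D)) − 102q_B − q_B².
∂π/∂q_B = 199.5 − 8q_B − 3q_D = 0, so q_B = 24.9375 − 0.375q_D.
For D: ∂π/∂q_D = 210.5 − 6q_D − 3q_B = 0 ⇒ q_D = 421/12 − 0.5q_B.
Substituting the second reaction function into the first: q_B = 24.9375 − 0.375(421/12 − 0.5q_B), which gives 0.8125q_B = 377/32 ⇒ q_B = 14.5.
Then q_D = 421/12 − 0.5·14.5 = 167/6.
Equilibrium price: P = 301.5 − 3·(127/3) = 174.5.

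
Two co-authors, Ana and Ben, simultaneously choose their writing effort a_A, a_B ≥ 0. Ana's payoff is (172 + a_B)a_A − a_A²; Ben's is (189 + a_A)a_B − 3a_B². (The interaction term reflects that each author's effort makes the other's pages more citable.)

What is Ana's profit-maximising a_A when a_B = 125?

148.5

Expanding Ana's payoff: 172a_A + a_Ba_A − a_A².
∂π/∂a_A = 172 + a_B − 2a_A = 0, so a_A = 86 + 0.5a_B.
At a_B = 125: a_A = 86 + 0.5·125 = 148.5.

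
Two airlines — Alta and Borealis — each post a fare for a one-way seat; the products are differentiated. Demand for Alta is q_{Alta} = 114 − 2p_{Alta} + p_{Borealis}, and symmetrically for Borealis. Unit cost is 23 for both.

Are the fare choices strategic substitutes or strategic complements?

Alta's profit: π = (p_{Alta} − 23)(114 − 2p_{Alta} + p_{Borealis}).
∂π/∂p_{Alta} = 160 − 4p_{Alta} + p_{Borealis} = 0 ⇒ p_{Alta} = 40 + 0.25p_{Borealis}.
The best-response slope dp_{Alta}/dp_{Borealis} = 0.25 > 0: the reaction function is upward-sloping, so the choices are strategic complements.

strategic complements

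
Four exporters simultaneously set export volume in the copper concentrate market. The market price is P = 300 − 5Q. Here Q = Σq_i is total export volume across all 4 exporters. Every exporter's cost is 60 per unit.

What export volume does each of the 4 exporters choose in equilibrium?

A representative exporter's profit is π_i = q_i(300 − 5Q) − 60q_i, with Q = q_i + Σ_{j≠i} q_j.
First-order condition: 240 − 10q_i − 5Σ_{j≠i} q_j = 0.
In a symmetric equilibrium every exporter chooses the same q, so Σ_{j≠i} q_j = 3q. The condition becomes 240 − 25q = 0, giving q = 240/25 = 9.6.

9.6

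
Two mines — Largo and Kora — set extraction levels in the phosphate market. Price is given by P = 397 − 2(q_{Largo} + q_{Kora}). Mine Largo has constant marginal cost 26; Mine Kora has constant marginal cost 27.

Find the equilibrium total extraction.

123.5

Mine Largo's profit: π = q_{Largo}(397 − 2(q_{Largo} + q_{Kora})) − 26q_{Largo}.
∂π/∂q_{Largo} = 371 − 4q_{Largo} − 2q_{Kora} = 0, so q_{Largo} = 92.75 − 0.5q_{Kora}.
By the same steps for Kora: q_{Kora} = 92.5 − 0.5q_{Largo}.
Substituting the second reaction function into the first: q_{Largo} = 92.75 − 0.5(92.5 − 0.5q_{Largo}), which gives 0.75q_{Largo} = 46.5 ⇒ q_{Largo} = 62.
Then q_{Kora} = 92.5 − 0.5·62 = 61.5.
Total extraction: 62 + 61.5 = 123.5.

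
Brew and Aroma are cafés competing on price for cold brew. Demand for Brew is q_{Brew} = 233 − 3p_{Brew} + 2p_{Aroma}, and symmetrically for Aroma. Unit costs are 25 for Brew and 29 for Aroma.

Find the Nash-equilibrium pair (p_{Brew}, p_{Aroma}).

77.75, 79.25

Brew's profit: π = (p_{Brew} − 25)(233 − 3p_{Brew} + 2p_{Aroma}).
∂π/∂p_{Brew} = 308 − 6p_{Brew} + 2p_{Aroma} = 0 ⇒ p_{Brew} = 154/3 + (1/3)p_{Aroma}.
Similarly p_{Aroma} = 160/3 + (1/3)p_{Brew}.
Substituting the second reaction function into the first: p_{Brew} = 154/3 + (1/3)(160/3 + (1/3)p_{Brew}), which gives (8/9)p_{Brew} = 622/9 ⇒ p_{Brew} = 77.75.
Then p_{Aroma} = 160/3 + (1/3)·77.75 = 79.25.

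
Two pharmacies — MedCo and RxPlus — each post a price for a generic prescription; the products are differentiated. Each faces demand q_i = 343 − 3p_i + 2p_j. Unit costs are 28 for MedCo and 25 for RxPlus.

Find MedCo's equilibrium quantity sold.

MedCo's profit: π = (p_{MedCo} − 28)(343 − 3p_{MedCo} + 2p_{RxPlus}).
∂π/∂p_{MedCo} = 427 − 6p_{MedCo} + 2p_{RxPlus} = 0 ⇒ p_{MedCo} = 427/6 + (1/3)p_{RxPlus}.
Similarly p_{RxPlus} = 209/3 + (1/3)p_{MedCo}.
Solving the two reaction functions simultaneously: (1 − (1/3)(1/3))p_{MedCo} = 427/6 + (1/3)·(209/3), so (8/9)p_{MedCo} = 1699/18 and p_{MedCo} = 106.1875.
Then p_{RxPlus} = 209/3 + (1/3)·106.1875 = 105.0625.
q_{MedCo} = 343 − 3·106.1875 + 2·105.0625 = 234.5625.

234.5625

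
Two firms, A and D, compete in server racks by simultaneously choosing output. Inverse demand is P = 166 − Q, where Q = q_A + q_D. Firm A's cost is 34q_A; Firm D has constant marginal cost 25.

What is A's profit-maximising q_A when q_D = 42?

Firm A's profit: π = q_A(166 − (q_A + q_D)) − 34q_A.
∂π/∂q_A = 132 − 2q_A − q_D = 0, so q_A = 66 − 0.5q_D.
At q_D = 42: q_A = 66 − 0.5·42 = 45.

45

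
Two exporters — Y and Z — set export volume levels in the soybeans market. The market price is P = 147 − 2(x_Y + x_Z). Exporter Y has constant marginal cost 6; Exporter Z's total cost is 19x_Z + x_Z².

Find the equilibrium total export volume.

41

Exporter Y's profit: π = x_Y(147 − 2(x_Y + x_Z)) − 6x_Y.
∂π/∂x_Y = 141 − 4x_Y − 2x_Z = 0, so x_Y = 35.25 − 0.5x_Z.
For Z: ∂π/∂x_Z = 128 − 6x_Z − 2x_Y = 0 ⇒ x_Z = 64/3 − (1/3)x_Y.
Solving the two reaction functions simultaneously: (1 − (−0.5)(−1/3))x_Y = 35.25 − 0.5·(64/3), so (5/6)x_Y = 295/12 and x_Y = 29.5.
Then x_Z = 64/3 − (1/3)·29.5 = 11.5.
Total export volume: 29.5 + 11.5 = 41.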